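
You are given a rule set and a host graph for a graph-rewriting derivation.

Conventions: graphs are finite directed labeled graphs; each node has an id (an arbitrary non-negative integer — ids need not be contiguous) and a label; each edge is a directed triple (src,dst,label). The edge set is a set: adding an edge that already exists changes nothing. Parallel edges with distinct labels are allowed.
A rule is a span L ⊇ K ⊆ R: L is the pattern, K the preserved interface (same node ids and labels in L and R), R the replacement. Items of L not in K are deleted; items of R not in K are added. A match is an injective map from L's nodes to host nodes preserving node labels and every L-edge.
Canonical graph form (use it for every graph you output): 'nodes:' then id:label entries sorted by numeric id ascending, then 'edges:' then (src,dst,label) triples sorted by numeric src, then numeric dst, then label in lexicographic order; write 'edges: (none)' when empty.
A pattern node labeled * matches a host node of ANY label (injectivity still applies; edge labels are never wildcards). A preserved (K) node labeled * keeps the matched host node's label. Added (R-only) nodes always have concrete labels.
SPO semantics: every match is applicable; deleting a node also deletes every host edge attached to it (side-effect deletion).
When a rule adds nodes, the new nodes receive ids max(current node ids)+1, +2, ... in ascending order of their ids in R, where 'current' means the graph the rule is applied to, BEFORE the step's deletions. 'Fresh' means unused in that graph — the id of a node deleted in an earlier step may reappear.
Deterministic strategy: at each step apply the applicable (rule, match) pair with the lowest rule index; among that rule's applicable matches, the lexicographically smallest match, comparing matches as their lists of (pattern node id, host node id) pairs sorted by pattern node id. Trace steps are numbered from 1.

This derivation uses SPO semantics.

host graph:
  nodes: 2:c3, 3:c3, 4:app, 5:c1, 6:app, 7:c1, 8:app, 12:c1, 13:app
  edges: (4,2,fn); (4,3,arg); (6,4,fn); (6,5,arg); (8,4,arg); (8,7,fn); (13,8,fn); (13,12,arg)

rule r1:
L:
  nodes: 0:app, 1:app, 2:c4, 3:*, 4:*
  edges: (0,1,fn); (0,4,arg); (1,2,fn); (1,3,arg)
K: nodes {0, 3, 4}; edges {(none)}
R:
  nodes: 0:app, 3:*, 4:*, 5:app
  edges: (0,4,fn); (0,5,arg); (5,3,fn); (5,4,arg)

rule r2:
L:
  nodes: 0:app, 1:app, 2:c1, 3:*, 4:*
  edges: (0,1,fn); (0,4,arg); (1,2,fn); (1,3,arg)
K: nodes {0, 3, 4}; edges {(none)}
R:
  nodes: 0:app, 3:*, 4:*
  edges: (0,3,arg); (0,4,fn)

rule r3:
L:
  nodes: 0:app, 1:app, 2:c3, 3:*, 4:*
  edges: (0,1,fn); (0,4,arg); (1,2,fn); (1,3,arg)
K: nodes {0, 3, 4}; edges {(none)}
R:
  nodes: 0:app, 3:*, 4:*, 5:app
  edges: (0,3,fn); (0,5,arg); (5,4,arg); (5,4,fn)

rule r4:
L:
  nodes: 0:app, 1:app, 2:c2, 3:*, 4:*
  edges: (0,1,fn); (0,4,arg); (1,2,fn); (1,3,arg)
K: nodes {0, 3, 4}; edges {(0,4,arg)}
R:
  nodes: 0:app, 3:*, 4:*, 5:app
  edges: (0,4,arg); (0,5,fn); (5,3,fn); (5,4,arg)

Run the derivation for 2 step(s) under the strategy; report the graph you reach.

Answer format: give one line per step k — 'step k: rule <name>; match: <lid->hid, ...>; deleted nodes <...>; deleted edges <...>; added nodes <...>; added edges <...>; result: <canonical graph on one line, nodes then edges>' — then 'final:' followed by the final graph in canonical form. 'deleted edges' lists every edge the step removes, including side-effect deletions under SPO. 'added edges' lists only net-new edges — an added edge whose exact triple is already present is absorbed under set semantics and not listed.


step 1: rule r2; match: 0->13, 1->8, 2->7, 3->4, 4->12; deleted nodes 7, 8; deleted edges (8,4,arg); (8,7,fn); (13,8,fn); (13,12,arg); added nodes (none); added edges (13,4,arg); (13,12,fn); result: nodes: 2:c3, 3:c3, 4:app, 5:c1, 6:app, 12:c1, 13:app edges: (4,2,fn); (4,3,arg); (6,4,fn); (6,5,arg); (13,4,arg); (13,12,fn)
step 2: rule r3; match: 0->6, 1->4, 2->2, 3->3, 4->5; deleted nodes 2, 4; deleted edges (4,2,fn); (4,3,arg); (6,4,fn); (6,5,arg); (13,4,arg); added nodes 14; added edges (6,3,fn); (6,14,arg); (14,5,arg); (14,5,fn); result: nodes: 3:c3, 5:c1, 6:app, 12:c1, 13:app, 14:app edges: (6,3,fn); (6,14,arg); (13,12,fn); (14,5,arg); (14,5,fn)
final:
nodes: 3:c3, 5:c1, 6:app, 12:c1, 13:app, 14:app
edges: (6,3,fn); (6,14,arg); (13,12,fn); (14,5,arg); (14,5,fn)


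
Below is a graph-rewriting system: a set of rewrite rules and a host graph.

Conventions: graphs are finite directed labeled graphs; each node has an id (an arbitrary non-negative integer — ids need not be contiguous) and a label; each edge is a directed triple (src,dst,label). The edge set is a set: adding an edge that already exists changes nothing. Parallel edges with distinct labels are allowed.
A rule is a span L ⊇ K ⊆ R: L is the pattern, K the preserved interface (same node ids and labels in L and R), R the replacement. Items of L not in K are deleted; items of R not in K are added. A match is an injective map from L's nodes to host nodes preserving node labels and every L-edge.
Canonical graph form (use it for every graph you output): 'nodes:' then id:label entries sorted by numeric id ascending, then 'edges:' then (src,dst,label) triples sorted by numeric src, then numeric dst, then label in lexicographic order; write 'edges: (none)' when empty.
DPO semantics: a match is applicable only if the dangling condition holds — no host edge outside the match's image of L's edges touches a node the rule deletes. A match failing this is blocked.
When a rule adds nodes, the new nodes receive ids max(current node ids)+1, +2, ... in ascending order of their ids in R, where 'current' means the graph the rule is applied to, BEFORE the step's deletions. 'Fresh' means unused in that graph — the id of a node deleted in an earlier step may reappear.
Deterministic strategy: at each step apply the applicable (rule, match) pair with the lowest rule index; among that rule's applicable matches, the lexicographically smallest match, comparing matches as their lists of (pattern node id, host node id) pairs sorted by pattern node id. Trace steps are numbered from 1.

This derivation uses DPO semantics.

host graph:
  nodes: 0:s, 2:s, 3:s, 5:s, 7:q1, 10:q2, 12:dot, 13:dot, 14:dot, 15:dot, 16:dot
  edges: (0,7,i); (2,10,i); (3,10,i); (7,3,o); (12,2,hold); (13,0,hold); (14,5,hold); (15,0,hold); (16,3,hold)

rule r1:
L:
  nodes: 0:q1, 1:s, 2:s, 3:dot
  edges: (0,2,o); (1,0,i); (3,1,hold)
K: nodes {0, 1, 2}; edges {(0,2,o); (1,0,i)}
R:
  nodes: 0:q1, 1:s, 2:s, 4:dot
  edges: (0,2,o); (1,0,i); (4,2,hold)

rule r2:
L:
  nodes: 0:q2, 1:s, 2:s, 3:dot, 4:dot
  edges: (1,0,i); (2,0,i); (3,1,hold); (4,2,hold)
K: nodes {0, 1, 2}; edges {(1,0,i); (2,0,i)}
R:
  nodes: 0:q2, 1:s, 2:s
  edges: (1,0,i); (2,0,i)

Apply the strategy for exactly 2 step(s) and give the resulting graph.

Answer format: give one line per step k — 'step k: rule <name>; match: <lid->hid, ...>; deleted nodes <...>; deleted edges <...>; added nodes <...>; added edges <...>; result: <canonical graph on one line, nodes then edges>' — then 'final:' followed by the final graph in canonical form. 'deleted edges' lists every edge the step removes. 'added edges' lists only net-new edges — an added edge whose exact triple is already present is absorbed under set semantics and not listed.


step 1: rule r1; match: 0->7, 1->0, 2->3, 3->13; deleted nodes 13; deleted edges (13,0,hold); added nodes 17; added edges (17,3,hold); result: nodes: 0:s, 2:s, 3:s, 5:s, 7:q1, 10:q2, 12:dot, 14:dot, 15:dot, 16:dot, 17:dot edges: (0,7,i); (2,10,i); (3,10,i); (7,3,o); (12,2,hold); (14,5,hold); (15,0,hold); (16,3,hold); (17,3,hold)
step 2: rule r1; match: 0->7, 1->0, 2->3, 3->15; deleted nodes 15; deleted edges (15,0,hold); added nodes 18; added edges (18,3,hold); result: nodes: 0:s, 2:s, 3:s, 5:s, 7:q1, 10:q2, 12:dot, 14:dot, 16:dot, 17:dot, 18:dot edges: (0,7,i); (2,10,i); (3,10,i); (7,3,o); (12,2,hold); (14,5,hold); (16,3,hold); (17,3,hold); (18,3,hold)
final:
nodes: 0:s, 2:s, 3:s, 5:s, 7:q1, 10:q2, 12:dot, 14:dot, 16:dot, 17:dot, 18:dot
edges: (0,7,i); (2,10,i); (3,10,i); (7,3,o); (12,2,hold); (14,5,hold); (16,3,hold); (17,3,hold); (18,3,hold)


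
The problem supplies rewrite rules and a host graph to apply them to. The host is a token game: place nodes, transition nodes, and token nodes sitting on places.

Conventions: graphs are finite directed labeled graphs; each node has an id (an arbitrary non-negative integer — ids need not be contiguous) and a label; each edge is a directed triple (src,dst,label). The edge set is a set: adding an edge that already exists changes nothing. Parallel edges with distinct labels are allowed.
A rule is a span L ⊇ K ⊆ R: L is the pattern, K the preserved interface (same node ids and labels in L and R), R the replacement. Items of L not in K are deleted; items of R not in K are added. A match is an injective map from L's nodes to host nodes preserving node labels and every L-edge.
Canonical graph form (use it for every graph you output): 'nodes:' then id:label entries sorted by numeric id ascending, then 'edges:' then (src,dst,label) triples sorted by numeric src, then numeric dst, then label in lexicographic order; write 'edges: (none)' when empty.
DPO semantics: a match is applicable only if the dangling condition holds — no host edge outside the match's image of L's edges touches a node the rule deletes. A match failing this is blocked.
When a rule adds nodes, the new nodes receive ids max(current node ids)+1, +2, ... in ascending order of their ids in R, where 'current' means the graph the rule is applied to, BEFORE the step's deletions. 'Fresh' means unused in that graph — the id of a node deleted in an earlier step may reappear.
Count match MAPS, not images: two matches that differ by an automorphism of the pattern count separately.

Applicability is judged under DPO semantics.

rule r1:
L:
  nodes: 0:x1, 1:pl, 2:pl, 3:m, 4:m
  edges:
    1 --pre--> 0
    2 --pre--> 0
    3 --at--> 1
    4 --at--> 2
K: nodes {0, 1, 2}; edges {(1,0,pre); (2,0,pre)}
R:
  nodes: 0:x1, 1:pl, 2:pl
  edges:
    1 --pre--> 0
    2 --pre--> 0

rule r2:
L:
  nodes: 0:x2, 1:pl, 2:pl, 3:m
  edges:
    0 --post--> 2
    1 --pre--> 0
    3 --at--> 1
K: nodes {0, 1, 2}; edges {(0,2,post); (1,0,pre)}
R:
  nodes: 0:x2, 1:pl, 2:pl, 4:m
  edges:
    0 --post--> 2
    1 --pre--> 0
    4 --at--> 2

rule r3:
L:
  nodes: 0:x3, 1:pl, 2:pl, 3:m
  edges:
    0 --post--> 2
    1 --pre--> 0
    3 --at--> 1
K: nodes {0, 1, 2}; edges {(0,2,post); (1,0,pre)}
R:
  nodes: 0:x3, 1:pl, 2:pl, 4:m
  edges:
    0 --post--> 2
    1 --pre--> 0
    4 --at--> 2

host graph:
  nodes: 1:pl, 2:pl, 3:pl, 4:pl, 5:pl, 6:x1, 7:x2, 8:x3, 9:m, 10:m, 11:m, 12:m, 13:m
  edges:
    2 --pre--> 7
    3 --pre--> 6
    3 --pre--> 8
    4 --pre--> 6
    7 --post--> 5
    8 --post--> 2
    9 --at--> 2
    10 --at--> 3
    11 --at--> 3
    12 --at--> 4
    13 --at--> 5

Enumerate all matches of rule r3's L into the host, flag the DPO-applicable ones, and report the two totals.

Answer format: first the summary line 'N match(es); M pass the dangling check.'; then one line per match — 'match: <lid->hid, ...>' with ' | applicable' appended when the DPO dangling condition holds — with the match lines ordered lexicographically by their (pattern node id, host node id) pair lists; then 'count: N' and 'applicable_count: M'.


2 match(es); 2 pass the dangling check.
match: 0->8, 1->3, 2->2, 3->10 | applicable
match: 0->8, 1->3, 2->2, 3->11 | applicable
count: 2
applicable_count: 2


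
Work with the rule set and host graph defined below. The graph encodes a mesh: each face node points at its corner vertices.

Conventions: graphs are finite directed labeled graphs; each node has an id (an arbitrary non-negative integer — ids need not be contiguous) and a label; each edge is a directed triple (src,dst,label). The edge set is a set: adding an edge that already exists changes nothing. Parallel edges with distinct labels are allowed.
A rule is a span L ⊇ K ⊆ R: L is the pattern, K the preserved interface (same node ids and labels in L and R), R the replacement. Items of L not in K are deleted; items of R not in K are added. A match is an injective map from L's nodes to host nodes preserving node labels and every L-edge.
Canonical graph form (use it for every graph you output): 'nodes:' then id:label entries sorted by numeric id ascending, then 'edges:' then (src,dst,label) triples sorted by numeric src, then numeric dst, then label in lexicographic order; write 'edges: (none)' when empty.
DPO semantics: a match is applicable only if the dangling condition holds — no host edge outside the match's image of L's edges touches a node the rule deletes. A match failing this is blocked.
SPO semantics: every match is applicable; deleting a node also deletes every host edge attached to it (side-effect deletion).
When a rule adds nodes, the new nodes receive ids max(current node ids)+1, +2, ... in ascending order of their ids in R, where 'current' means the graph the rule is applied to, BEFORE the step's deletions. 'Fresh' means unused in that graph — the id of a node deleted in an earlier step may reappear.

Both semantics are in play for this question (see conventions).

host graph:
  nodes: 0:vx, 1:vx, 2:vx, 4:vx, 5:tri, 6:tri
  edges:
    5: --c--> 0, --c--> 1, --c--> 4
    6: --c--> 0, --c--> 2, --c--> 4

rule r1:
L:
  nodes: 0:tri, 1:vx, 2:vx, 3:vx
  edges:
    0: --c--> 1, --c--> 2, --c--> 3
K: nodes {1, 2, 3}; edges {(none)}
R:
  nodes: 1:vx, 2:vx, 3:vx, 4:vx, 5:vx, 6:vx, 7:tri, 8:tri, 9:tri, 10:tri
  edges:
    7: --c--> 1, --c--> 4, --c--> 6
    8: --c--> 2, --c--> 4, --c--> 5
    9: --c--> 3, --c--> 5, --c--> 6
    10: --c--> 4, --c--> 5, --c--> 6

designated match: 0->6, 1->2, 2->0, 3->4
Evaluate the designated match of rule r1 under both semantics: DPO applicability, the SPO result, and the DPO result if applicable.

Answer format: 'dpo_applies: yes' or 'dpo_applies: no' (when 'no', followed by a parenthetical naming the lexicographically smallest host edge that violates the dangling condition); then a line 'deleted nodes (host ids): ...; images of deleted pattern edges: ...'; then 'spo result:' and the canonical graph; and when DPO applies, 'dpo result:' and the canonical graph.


dpo_applies: yes
deleted nodes (host ids): 6; images of deleted pattern edges: (6,0,c); (6,2,c); (6,4,c)
spo result:
nodes: 0:vx, 1:vx, 2:vx, 4:vx, 5:tri, 7:vx, 8:vx, 9:vx, 10:tri, 11:tri, 12:tri, 13:tri
edges: (5,0,c); (5,1,c); (5,4,c); (10,2,c); (10,7,c); (10,9,c); (11,0,c); (11,7,c); (11,8,c); (12,4,c); (12,8,c); (12,9,c); (13,7,c); (13,8,c); (13,9,c)
dpo result:
nodes: 0:vx, 1:vx, 2:vx, 4:vx, 5:tri, 7:vx, 8:vx, 9:vx, 10:tri, 11:tri, 12:tri, 13:tri
edges: (5,0,c); (5,1,c); (5,4,c); (10,2,c); (10,7,c); (10,9,c); (11,0,c); (11,7,c); (11,8,c); (12,4,c); (12,8,c); (12,9,c); (13,7,c); (13,8,c); (13,9,c)


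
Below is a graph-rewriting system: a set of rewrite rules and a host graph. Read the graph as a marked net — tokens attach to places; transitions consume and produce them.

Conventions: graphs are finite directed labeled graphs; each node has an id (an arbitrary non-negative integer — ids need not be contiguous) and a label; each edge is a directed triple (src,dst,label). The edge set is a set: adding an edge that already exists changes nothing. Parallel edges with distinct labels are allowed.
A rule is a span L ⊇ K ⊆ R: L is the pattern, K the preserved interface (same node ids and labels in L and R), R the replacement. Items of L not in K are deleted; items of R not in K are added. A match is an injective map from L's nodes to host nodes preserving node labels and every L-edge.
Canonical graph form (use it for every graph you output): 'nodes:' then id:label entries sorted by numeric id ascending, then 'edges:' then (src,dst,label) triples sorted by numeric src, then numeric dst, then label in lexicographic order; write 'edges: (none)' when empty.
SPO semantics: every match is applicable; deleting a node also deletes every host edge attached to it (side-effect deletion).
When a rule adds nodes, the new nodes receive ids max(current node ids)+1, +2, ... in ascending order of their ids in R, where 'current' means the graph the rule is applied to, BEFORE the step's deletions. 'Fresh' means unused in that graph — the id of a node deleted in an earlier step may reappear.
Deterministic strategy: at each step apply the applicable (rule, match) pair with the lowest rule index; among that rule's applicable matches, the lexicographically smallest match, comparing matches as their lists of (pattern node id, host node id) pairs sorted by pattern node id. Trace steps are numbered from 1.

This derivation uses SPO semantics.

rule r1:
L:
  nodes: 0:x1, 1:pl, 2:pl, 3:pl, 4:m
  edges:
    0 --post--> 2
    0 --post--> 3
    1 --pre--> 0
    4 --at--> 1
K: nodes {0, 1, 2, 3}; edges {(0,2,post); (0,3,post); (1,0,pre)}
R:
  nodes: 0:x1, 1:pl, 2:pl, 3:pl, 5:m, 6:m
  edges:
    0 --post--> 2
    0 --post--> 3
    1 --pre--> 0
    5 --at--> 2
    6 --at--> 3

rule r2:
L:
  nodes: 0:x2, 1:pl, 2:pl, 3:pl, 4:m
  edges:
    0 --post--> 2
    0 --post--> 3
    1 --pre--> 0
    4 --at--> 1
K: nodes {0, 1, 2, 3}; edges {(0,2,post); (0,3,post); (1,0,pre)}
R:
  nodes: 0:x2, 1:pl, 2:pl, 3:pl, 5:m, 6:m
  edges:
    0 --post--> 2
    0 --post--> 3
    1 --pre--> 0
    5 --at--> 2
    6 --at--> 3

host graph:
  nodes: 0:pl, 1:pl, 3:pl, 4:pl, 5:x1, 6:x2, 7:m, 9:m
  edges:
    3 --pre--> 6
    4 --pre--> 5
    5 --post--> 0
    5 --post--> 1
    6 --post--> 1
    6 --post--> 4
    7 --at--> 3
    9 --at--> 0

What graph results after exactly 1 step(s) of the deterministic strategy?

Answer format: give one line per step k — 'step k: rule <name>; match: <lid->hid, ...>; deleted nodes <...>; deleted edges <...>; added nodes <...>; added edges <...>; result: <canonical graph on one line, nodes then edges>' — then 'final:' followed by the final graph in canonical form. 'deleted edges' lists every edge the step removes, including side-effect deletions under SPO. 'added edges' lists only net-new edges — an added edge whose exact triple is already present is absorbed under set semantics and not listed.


step 1: rule r2; match: 0->6, 1->3, 2->1, 3->4, 4->7; deleted nodes 7; deleted edges (7,3,at); added nodes 10, 11; added edges (10,1,at); (11,4,at); result: nodes: 0:pl, 1:pl, 3:pl, 4:pl, 5:x1, 6:x2, 9:m, 10:m, 11:m edges: (3,6,pre); (4,5,pre); (5,0,post); (5,1,post); (6,1,post); (6,4,post); (9,0,at); (10,1,at); (11,4,at)
final:
nodes: 0:pl, 1:pl, 3:pl, 4:pl, 5:x1, 6:x2, 9:m, 10:m, 11:m
edges: (3,6,pre); (4,5,pre); (5,0,post); (5,1,post); (6,1,post); (6,4,post); (9,0,at); (10,1,at); (11,4,at)


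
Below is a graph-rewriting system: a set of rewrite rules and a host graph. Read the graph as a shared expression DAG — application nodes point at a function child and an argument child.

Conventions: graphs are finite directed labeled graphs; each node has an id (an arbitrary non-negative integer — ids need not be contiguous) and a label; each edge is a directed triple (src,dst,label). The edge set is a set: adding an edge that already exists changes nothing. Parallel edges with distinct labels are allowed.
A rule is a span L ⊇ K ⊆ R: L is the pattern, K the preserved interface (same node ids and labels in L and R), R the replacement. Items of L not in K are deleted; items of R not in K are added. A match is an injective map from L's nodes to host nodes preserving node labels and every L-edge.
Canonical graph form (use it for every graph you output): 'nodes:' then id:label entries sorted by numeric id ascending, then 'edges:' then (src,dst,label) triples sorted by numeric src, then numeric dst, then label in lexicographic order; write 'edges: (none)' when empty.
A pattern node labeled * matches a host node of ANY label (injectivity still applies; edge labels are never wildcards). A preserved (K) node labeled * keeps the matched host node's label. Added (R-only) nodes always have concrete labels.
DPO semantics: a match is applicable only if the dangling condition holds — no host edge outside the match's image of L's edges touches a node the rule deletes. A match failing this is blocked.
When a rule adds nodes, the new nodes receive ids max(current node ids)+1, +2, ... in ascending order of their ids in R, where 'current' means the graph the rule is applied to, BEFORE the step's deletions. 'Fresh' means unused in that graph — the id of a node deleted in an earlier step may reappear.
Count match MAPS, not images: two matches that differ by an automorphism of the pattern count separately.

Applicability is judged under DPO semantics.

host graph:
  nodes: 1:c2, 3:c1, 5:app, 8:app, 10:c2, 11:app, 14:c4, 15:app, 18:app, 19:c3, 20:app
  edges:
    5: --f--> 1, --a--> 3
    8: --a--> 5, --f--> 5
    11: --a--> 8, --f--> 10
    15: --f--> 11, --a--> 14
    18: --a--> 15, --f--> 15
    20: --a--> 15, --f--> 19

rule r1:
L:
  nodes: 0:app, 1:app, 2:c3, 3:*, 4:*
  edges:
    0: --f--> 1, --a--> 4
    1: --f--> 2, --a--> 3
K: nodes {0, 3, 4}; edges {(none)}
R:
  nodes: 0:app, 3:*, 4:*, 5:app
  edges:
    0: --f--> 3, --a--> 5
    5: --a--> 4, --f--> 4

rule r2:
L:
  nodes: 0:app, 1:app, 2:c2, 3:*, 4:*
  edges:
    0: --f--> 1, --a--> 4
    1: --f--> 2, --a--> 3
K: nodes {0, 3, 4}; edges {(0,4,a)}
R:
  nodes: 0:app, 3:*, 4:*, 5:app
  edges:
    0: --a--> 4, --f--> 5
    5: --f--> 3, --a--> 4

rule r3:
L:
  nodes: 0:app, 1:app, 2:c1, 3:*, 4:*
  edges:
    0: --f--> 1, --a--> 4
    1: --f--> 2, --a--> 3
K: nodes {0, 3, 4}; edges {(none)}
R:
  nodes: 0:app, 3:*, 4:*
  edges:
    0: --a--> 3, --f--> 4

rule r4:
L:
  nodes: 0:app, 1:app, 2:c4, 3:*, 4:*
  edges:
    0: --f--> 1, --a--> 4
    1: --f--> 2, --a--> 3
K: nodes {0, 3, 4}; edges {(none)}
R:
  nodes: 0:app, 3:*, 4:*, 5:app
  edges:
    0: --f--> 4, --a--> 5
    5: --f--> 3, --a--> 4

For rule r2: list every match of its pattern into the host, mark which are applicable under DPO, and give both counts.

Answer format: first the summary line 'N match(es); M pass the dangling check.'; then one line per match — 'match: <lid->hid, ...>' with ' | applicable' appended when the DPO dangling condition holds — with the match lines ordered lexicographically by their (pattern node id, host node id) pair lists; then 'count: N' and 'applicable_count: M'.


1 match(es); 1 pass the dangling check.
match: 0->15, 1->11, 2->10, 3->8, 4->14 | applicable
count: 1
applicable_count: 1


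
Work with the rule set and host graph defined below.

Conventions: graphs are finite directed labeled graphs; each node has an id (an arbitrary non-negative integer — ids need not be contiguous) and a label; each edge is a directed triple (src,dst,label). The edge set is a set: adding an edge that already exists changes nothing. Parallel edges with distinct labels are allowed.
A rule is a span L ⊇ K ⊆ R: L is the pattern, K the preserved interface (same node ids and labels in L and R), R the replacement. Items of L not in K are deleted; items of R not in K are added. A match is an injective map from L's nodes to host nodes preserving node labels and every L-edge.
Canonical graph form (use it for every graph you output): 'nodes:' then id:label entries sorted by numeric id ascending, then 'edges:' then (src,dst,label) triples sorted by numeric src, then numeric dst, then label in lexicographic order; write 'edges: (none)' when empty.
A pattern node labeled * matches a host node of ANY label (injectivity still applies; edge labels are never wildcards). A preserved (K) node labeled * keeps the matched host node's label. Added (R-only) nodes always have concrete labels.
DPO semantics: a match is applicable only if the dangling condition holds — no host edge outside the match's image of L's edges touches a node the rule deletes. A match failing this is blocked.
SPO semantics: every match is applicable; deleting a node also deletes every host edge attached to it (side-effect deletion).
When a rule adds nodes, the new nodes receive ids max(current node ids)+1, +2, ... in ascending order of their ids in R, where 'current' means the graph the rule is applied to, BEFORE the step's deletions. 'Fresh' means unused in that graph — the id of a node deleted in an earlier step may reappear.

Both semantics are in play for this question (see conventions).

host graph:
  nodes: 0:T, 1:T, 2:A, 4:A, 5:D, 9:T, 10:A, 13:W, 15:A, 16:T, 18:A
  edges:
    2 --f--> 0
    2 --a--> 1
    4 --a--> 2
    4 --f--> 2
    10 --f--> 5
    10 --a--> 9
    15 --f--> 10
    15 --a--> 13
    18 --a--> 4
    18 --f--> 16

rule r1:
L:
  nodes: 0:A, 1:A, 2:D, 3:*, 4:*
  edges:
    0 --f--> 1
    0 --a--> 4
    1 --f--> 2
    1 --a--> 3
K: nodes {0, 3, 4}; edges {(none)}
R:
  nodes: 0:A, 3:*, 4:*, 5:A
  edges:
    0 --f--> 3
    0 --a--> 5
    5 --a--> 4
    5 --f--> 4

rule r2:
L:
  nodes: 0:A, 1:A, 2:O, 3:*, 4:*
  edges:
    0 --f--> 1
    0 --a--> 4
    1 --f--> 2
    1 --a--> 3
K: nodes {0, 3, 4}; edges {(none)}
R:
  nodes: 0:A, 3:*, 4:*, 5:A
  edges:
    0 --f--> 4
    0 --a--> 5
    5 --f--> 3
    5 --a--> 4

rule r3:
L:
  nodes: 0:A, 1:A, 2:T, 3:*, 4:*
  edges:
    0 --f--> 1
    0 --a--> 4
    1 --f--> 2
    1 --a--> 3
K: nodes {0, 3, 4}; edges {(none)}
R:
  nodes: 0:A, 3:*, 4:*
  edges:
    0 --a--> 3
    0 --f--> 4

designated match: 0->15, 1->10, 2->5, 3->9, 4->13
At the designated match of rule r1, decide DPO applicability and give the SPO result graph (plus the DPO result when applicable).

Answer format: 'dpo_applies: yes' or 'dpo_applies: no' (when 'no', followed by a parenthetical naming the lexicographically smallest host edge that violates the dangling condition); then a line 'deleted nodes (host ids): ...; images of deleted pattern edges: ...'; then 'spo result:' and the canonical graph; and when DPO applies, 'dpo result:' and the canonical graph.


dpo_applies: yes
deleted nodes (host ids): 5, 10; images of deleted pattern edges: (10,5,f); (10,9,a); (15,10,f); (15,13,a)
spo result:
nodes: 0:T, 1:T, 2:A, 4:A, 9:T, 13:W, 15:A, 16:T, 18:A, 19:A
edges: (2,0,f); (2,1,a); (4,2,a); (4,2,f); (15,9,f); (15,19,a); (18,4,a); (18,16,f); (19,13,a); (19,13,f)
dpo result:
nodes: 0:T, 1:T, 2:A, 4:A, 9:T, 13:W, 15:A, 16:T, 18:A, 19:A
edges: (2,0,f); (2,1,a); (4,2,a); (4,2,f); (15,9,f); (15,19,a); (18,4,a); (18,16,f); (19,13,a); (19,13,f)


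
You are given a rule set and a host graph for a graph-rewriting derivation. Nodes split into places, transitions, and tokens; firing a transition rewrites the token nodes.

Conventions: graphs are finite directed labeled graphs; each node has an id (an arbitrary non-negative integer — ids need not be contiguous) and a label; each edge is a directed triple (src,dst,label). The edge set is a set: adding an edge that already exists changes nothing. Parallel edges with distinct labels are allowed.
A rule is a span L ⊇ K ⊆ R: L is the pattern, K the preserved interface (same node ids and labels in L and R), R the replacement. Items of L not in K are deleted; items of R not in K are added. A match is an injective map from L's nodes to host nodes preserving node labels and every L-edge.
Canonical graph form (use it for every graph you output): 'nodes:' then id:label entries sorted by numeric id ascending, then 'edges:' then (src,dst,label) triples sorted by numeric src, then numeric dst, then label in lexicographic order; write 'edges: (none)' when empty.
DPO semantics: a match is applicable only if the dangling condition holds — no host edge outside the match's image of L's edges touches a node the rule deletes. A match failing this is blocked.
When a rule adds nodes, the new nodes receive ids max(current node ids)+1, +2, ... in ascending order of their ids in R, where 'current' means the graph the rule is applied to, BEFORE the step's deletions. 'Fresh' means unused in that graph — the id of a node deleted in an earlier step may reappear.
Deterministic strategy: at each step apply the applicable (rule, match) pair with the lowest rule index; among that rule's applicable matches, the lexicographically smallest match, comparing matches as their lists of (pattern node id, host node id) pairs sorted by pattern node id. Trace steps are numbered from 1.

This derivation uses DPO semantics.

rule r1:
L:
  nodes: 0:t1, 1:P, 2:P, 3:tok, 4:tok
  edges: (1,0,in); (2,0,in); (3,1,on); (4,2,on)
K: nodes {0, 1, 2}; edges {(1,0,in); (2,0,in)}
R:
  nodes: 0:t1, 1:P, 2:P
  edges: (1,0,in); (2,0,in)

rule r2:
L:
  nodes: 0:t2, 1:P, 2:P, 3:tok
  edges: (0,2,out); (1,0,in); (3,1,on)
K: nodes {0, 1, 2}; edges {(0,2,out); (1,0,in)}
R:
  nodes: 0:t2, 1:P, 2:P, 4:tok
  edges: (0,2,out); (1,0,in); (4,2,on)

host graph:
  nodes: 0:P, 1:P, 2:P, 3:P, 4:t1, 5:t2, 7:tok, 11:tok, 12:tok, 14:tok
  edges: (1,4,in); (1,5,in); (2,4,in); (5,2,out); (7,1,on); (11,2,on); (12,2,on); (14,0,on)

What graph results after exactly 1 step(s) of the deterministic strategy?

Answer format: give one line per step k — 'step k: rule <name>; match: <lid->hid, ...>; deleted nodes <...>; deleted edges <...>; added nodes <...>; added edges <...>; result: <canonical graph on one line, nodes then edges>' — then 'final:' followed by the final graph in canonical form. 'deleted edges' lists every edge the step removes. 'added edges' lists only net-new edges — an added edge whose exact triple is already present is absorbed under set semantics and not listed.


step 1: rule r1; match: 0->4, 1->1, 2->2, 3->7, 4->11; deleted nodes 7, 11; deleted edges (7,1,on); (11,2,on); added nodes (none); added edges (none); result: nodes: 0:P, 1:P, 2:P, 3:P, 4:t1, 5:t2, 12:tok, 14:tok edges: (1,4,in); (1,5,in); (2,4,in); (5,2,out); (12,2,on); (14,0,on)
final:
nodes: 0:P, 1:P, 2:P, 3:P, 4:t1, 5:t2, 12:tok, 14:tok
edges: (1,4,in); (1,5,in); (2,4,in); (5,2,out); (12,2,on); (14,0,on)


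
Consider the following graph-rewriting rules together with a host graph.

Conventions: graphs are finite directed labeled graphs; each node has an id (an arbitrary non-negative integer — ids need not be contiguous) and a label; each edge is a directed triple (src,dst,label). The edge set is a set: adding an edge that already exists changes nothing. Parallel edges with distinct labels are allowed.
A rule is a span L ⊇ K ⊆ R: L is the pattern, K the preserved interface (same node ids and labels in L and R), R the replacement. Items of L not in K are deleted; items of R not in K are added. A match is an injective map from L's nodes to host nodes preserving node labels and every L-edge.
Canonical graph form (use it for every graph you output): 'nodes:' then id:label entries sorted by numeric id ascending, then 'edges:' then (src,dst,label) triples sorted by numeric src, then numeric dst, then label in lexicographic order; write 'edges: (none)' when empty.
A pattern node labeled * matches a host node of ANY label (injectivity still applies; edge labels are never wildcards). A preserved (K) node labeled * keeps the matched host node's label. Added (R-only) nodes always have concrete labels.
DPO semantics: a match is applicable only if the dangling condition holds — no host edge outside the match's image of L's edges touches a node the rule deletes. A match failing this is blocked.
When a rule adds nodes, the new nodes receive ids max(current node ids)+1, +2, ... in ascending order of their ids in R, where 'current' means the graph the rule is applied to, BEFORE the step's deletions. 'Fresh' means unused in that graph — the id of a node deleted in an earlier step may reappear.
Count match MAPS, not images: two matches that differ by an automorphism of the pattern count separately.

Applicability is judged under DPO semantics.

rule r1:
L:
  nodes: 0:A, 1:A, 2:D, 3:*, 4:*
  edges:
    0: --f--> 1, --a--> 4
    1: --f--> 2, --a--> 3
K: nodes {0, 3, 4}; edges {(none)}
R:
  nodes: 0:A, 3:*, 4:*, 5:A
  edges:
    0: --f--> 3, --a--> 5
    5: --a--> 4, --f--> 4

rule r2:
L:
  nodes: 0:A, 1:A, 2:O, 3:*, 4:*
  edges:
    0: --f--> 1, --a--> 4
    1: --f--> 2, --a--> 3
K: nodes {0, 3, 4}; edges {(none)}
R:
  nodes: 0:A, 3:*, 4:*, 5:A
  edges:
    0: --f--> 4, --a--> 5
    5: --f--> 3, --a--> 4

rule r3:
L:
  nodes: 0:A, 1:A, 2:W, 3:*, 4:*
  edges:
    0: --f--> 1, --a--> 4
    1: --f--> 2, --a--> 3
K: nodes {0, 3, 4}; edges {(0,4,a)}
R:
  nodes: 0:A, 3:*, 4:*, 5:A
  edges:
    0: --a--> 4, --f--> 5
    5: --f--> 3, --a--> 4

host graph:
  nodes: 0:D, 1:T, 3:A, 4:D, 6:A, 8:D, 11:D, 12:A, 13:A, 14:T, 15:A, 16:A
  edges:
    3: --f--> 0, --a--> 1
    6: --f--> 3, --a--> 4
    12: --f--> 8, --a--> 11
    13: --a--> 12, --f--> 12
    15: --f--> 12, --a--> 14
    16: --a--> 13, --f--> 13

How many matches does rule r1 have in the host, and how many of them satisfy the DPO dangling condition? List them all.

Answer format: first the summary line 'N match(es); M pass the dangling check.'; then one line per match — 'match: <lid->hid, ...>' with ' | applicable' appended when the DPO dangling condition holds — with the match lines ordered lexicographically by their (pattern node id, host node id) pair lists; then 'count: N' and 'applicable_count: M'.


2 match(es); 1 pass the dangling check.
match: 0->6, 1->3, 2->0, 3->1, 4->4 | applicable
match: 0->15, 1->12, 2->8, 3->11, 4->14
count: 2
applicable_count: 1


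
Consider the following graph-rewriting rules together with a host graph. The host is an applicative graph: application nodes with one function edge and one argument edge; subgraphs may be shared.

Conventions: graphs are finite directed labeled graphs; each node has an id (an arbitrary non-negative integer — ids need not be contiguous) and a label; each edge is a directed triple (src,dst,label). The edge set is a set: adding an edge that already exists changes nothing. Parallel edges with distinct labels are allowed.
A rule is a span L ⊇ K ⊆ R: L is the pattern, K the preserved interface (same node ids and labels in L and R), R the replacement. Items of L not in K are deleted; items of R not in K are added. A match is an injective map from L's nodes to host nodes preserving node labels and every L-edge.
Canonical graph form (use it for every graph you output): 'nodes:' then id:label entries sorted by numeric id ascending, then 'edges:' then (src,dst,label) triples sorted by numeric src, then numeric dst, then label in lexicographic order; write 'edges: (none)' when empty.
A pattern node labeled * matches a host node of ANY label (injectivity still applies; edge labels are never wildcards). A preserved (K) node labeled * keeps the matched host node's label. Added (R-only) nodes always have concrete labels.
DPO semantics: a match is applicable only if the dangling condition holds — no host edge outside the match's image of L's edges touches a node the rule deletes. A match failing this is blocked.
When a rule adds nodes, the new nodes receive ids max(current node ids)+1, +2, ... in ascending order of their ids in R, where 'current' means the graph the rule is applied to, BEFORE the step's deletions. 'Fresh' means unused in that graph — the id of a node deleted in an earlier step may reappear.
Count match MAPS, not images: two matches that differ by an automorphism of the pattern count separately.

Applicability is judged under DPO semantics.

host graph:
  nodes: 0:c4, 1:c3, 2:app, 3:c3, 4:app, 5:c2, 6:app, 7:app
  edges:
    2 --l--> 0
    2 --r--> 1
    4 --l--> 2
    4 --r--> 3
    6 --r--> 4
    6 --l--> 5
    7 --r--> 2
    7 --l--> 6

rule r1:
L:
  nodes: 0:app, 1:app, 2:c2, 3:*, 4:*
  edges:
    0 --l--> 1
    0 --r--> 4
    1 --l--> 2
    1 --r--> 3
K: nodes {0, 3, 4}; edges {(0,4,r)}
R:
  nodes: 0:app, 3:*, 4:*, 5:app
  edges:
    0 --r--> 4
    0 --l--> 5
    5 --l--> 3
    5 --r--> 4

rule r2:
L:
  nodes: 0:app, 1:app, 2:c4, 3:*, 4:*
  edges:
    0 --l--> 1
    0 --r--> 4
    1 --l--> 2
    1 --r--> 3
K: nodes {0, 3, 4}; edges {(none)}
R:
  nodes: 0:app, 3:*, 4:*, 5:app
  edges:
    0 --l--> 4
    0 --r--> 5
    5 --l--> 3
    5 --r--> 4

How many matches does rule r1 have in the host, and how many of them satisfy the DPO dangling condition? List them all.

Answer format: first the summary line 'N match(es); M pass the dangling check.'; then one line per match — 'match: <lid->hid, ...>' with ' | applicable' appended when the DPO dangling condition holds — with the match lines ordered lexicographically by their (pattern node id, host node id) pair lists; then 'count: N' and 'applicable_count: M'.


1 match(es); 1 pass the dangling check.
match: 0->7, 1->6, 2->5, 3->4, 4->2 | applicable
count: 1
applicable_count: 1


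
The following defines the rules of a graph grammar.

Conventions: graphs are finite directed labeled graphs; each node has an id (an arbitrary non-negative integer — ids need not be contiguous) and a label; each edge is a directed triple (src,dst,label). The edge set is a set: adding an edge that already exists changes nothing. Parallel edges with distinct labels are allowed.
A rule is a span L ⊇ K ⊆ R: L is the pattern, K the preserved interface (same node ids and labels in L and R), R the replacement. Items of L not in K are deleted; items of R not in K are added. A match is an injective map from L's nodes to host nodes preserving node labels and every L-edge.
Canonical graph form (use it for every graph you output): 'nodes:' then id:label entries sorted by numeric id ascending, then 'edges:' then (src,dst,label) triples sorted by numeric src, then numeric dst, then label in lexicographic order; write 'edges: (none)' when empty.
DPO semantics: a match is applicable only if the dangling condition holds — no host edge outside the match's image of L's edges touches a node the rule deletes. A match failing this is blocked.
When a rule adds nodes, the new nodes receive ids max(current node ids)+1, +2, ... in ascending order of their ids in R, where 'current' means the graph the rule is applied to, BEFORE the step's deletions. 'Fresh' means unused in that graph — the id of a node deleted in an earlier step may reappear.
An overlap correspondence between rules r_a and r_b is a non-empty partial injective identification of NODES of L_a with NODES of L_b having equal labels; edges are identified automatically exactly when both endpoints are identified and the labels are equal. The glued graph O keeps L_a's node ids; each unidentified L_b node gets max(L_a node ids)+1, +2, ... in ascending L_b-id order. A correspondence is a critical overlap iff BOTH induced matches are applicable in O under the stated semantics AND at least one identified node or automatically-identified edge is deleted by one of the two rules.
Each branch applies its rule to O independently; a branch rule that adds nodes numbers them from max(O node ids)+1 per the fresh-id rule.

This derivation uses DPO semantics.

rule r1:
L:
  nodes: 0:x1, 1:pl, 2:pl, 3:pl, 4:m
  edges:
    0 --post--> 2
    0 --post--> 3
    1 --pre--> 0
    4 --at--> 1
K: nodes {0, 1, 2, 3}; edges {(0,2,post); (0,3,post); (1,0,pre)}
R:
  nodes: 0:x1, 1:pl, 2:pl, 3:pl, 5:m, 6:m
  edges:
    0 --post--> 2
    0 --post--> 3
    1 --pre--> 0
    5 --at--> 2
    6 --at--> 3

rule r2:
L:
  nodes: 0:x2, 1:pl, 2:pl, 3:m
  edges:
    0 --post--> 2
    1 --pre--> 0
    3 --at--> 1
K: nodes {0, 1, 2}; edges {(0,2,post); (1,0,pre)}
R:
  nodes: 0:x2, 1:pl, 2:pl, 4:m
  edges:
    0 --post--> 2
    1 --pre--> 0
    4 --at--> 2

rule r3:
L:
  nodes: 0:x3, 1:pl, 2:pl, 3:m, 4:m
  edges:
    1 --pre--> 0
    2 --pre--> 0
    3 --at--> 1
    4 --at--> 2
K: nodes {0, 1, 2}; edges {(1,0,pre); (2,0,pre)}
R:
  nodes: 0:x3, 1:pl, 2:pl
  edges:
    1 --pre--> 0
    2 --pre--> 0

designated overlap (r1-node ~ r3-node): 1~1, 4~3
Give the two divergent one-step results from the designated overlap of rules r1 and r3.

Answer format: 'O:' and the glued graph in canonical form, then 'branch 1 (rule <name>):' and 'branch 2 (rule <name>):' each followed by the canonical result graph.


O:
nodes: 0:x1, 1:pl, 2:pl, 3:pl, 4:m, 5:x3, 6:pl, 7:m
edges: (0,2,post); (0,3,post); (1,0,pre); (1,5,pre); (4,1,at); (6,5,pre); (7,6,at)
branch 1 (rule r1):
nodes: 0:x1, 1:pl, 2:pl, 3:pl, 5:x3, 6:pl, 7:m, 8:m, 9:m
edges: (0,2,post); (0,3,post); (1,0,pre); (1,5,pre); (6,5,pre); (7,6,at); (8,2,at); (9,3,at)
branch 2 (rule r3):
nodes: 0:x1, 1:pl, 2:pl, 3:pl, 5:x3, 6:pl
edges: (0,2,post); (0,3,post); (1,0,pre); (1,5,pre); (6,5,pre)


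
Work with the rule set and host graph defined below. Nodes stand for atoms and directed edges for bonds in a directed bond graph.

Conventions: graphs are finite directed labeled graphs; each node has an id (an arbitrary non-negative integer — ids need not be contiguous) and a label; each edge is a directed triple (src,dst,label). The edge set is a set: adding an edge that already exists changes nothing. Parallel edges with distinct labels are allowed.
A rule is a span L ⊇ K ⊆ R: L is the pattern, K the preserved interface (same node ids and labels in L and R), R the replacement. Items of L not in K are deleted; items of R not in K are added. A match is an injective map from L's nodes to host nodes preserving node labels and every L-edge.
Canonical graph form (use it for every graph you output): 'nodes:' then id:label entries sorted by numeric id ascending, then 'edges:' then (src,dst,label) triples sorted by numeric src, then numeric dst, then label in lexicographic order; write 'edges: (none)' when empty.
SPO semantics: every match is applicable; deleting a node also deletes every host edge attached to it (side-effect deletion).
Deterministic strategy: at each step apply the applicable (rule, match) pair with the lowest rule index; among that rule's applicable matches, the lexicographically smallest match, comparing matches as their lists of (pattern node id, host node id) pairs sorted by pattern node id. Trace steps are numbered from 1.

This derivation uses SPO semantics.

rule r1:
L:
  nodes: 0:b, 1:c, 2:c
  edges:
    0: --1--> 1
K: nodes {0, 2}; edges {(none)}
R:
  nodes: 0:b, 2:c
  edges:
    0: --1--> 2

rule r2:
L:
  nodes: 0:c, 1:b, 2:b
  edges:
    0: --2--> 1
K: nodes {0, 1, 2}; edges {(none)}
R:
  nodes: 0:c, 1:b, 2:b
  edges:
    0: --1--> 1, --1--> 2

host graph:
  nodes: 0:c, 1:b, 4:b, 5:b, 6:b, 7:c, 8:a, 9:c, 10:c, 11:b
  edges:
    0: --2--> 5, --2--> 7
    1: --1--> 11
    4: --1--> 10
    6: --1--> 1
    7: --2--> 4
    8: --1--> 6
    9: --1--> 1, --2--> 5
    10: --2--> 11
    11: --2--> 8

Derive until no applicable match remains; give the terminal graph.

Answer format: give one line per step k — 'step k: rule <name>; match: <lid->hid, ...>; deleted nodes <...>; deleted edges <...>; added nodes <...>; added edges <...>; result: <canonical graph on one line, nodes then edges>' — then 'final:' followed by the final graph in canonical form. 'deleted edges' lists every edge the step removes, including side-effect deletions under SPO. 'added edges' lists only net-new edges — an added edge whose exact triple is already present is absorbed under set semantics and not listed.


step 1: rule r1; match: 0->4, 1->10, 2->0; deleted nodes 10; deleted edges (4,10,1); (10,11,2); added nodes (none); added edges (4,0,1); result: nodes: 0:c, 1:b, 4:b, 5:b, 6:b, 7:c, 8:a, 9:c, 11:b edges: (0,5,2); (0,7,2); (1,11,1); (4,0,1); (6,1,1); (7,4,2); (8,6,1); (9,1,1); (9,5,2); (11,8,2)
step 2: rule r1; match: 0->4, 1->0, 2->7; deleted nodes 0; deleted edges (0,5,2); (0,7,2); (4,0,1); added nodes (none); added edges (4,7,1); result: nodes: 1:b, 4:b, 5:b, 6:b, 7:c, 8:a, 9:c, 11:b edges: (1,11,1); (4,7,1); (6,1,1); (7,4,2); (8,6,1); (9,1,1); (9,5,2); (11,8,2)
step 3: rule r1; match: 0->4, 1->7, 2->9; deleted nodes 7; deleted edges (4,7,1); (7,4,2); added nodes (none); added edges (4,9,1); result: nodes: 1:b, 4:b, 5:b, 6:b, 8:a, 9:c, 11:b edges: (1,11,1); (4,9,1); (6,1,1); (8,6,1); (9,1,1); (9,5,2); (11,8,2)
step 4: rule r2; match: 0->9, 1->5, 2->1; deleted nodes (none); deleted edges (9,5,2); added nodes (none); added edges (9,5,1); result: nodes: 1:b, 4:b, 5:b, 6:b, 8:a, 9:c, 11:b edges: (1,11,1); (4,9,1); (6,1,1); (8,6,1); (9,1,1); (9,5,1); (11,8,2)
final:
nodes: 1:b, 4:b, 5:b, 6:b, 8:a, 9:c, 11:b
edges: (1,11,1); (4,9,1); (6,1,1); (8,6,1); (9,1,1); (9,5,1); (11,8,2)
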